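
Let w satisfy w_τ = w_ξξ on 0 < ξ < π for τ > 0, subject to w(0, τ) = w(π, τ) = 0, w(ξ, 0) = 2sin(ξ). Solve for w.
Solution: Separating variables: w = Σ c_n exp(-n²τ) sin(nξ). From w(ξ,0) = 2sin(ξ): c_1=2.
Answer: w(ξ, τ) = 2exp(-τ)sin(ξ)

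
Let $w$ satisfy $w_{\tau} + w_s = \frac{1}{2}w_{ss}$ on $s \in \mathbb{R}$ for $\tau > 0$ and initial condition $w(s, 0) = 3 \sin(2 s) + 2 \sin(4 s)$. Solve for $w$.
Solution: Change to a moving frame: let $\eta = s - \tau$, $\sigma = \tau$ and write $w(s,\tau) = u(\eta,\sigma)$.
By the chain rule $w_{\tau} = u_{\sigma} - u_{\eta}$, $w_s = u_{\eta}$, $w_{ss} = u_{\eta\eta}$.
Then $w_{\tau} + w_s = u_{\sigma}$: the advection term cancels and the PDE becomes the heat equation $u_{\sigma} = \frac{1}{2}u_{\eta\eta}$ on $\eta \in \mathbb{R}$.
Initial data: $u(\eta,0) = w(\eta,0) = 3 \sin(2 \eta) + 2 \sin(4 \eta)$.
On $\eta \in \mathbb{R}$ each mode satisfies $(\sin(n\eta))'' = -n^2 \sin(n\eta)$, so $e^{-n^2\sigma/2} \sin(n\eta)$ solves the heat equation; by superposition $u(\eta,\sigma) = \sum c_n e^{-n^2\sigma/2} \sin(n\eta)$.
Reading off the coefficients: $c_2=3, c_4=2$, so $u(\eta,\sigma) = 3 e^{-2 \sigma} \sin(2 \eta) + 2 e^{-8 \sigma} \sin(4 \eta)$.
Substituting back $\eta = s - \tau$, $\sigma = \tau$: $w(s,\tau) = u(s - \tau, \tau)$.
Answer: $w(s, \tau) = -3 e^{-2 \tau} \sin(2 \tau - 2 s) - 2 e^{-8 \tau} \sin(4 \tau - 4 s)$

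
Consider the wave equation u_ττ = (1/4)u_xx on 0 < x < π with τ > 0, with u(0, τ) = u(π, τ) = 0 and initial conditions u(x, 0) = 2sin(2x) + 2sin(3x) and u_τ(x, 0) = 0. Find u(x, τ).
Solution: Using separation of variables u = X(x)T(τ):
Eigenfunctions: sin(nx), n = 1, 2, 3, ...
General solution: u(x, τ) = Σ [A_n cos(n τ/2) + B_n sin(n τ/2)] sin(nx)
From u(x,0) = 2sin(2x) + 2sin(3x): A_2=2, A_3=2. From u_τ(x,0) = 0: all B_n = 0.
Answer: u(x, τ) = 2sin(2x)cos(τ) + 2sin(3x)cos(3τ/2)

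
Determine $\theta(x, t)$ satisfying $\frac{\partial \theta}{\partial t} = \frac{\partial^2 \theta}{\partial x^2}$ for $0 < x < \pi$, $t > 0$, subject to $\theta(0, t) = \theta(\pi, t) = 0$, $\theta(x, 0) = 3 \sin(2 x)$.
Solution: Using separation of variables $\theta = X(x)G(t)$:
Eigenfunctions: $\sin(nx)$, $n = 1, 2, 3, \ldots$
General solution: $\theta(x, t) = \sum c_n \sin(nx) e^{-n^2 t}$
Matching $\theta(x,0) = 3 \sin(2 x)$ term by term: $c_2=3$.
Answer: $\theta(x, t) = 3 e^{-4 t} \sin(2 x)$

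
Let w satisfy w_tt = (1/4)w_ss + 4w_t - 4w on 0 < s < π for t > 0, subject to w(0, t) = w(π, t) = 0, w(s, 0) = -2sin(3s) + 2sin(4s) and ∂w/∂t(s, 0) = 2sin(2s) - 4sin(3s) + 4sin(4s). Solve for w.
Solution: Substitute w = exp(2t)u, i.e. u = exp(-2t)w.
By the product rule, w_t = exp(2t)(u_t + 2u), w_tt = exp(2t)(u_tt + 4u_t + 4u), w_ss = exp(2t)u_ss.
Substituting into the PDE and dividing by exp(2t): u_tt + 4u_t + 4u = (1/4)u_ss + 4(u_t + 2u) - 4u.
The lower-order terms cancel, leaving the standard wave equation u_tt = (1/4)u_ss.
Initial data for u: u(s,0) = w(s,0) = -2sin(3s) + 2sin(4s); u_t(s,0) = w_t(s,0) - 2w(s,0) = 2sin(2s). The boundary conditions carry over: u(0,t) = u(π,t) = 0.
Solve for u:
  Using separation of variables u = X(s)T(t):
  Eigenfunctions: sin(ns), n = 1, 2, 3, ...
  General solution: u(s, t) = Σ [A_n cos(n t/2) + B_n sin(n t/2)] sin(ns)
  From u(s,0) = -2sin(3s) + 2sin(4s): A_3=-2, A_4=2. From u_t(s,0) = 2sin(2s), using u_t(s,0) = Σ ω_n B_n sin(ns) with ω_n = n/2: B_2 = 2/1 = 2.
Hence u(s,t) = 2sin(2s)sin(t) - 2sin(3s)cos(3t/2) + 2sin(4s)cos(2t).
Transform back: w(s,t) = exp(2t)u(s,t).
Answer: w(s, t) = 2exp(2t)sin(2s)sin(t) - 2exp(2t)sin(3s)cos(3t/2) + 2exp(2t)sin(4s)cos(2t)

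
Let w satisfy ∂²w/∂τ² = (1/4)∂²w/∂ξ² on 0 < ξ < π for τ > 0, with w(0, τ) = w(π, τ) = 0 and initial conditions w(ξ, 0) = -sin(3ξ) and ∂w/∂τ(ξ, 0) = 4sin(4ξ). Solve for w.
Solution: Separating variables: w = Σ [A_n cos(ω_n τ) + B_n sin(ω_n τ)] sin(nξ), ω_n = n/2. From ICs (B_n = velocity coefficient / ω_n): A_3=-1, B_4=2.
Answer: w(ξ, τ) = -sin(3ξ)cos(3τ/2) + 2sin(4ξ)sin(2τ)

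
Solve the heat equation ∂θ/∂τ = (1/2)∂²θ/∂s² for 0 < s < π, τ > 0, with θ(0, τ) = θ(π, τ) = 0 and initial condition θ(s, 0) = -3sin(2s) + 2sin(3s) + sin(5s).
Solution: Using separation of variables θ = X(s)G(τ):
Eigenfunctions: sin(ns), n = 1, 2, 3, ...
General solution: θ(s, τ) = Σ c_n sin(ns) exp(-n² τ/2)
Matching θ(s,0) = -3sin(2s) + 2sin(3s) + sin(5s) term by term: c_2=-3, c_3=2, c_5=1.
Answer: θ(s, τ) = -3exp(-2τ)sin(2s) + 2exp(-9τ/2)sin(3s) + exp(-25τ/2)sin(5s)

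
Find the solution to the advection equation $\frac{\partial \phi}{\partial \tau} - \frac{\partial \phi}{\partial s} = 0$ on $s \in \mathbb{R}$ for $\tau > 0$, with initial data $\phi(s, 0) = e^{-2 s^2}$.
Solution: By method of characteristics (waves move left with speed 1):
Along characteristics $s + \tau =$ const, $\phi$ is constant, so $\phi(s,\tau) = f(s + \tau)$ with $f = \phi( \cdot , 0)$.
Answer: $\phi(s, \tau) = e^{-2 (\tau + s)^2}$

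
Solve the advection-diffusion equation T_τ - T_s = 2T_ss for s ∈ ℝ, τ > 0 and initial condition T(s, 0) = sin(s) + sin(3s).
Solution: Change to a moving frame: let η = s + τ, σ = τ and write T(s,τ) = u(η,σ).
By the chain rule T_τ = u_σ + u_η, T_s = u_η, T_ss = u_ηη.
Then T_τ - T_s = u_σ: the advection term cancels and the PDE becomes the heat equation u_σ = 2u_ηη on η ∈ ℝ.
Initial data: u(η,0) = T(η,0) = sin(η) + sin(3η).
On η ∈ ℝ each mode satisfies (sin(nη))″ = -n² sin(nη), so exp(-2n²σ) sin(nη) solves the heat equation; by superposition u(η,σ) = Σ c_n exp(-2n²σ) sin(nη).
Reading off the coefficients: c_1=1, c_3=1, so u(η,σ) = exp(-2σ)sin(η) + exp(-18σ)sin(3η).
Substituting back η = s + τ, σ = τ: T(s,τ) = u(s + τ, τ).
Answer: T(s, τ) = exp(-2τ)sin(s + τ) + exp(-18τ)sin(3s + 3τ)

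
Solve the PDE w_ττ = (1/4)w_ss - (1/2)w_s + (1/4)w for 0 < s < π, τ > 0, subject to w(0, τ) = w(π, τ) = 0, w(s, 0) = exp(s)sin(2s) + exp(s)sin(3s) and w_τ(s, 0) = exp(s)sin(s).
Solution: Substitute w = exp(s)u.
Then w_s = exp(s)(u_s + u), w_ss = exp(s)(u_ss + 2u_s + u), w_ττ = exp(s)u_ττ; substituting and dividing by exp(s), the lower-order terms cancel: u_ττ = (1/4)u_ss (standard wave equation).
Data for u: u(s,0) = exp(-s)w(s,0) = sin(2s) + sin(3s); u_τ(s,0) = exp(-s)w_τ(s,0) = sin(s). The boundary conditions carry over: u(0,τ) = u(π,τ) = 0.
Separating variables: u = Σ [A_n cos(ω_n τ) + B_n sin(ω_n τ)] sin(ns), ω_n = n/2. From ICs (B_n = velocity coefficient / ω_n): A_2=1, A_3=1, B_1=2.
So u(s,τ) = 2sin(s)sin(τ/2) + sin(2s)cos(τ) + sin(3s)cos(3τ/2), and w(s,τ) = exp(s)u(s,τ).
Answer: w(s, τ) = 2exp(s)sin(s)sin(τ/2) + exp(s)sin(2s)cos(τ) + exp(s)sin(3s)cos(3τ/2)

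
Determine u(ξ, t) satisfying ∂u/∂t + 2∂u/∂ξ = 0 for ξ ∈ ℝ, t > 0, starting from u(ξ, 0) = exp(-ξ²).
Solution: By method of characteristics (waves move right with speed 2):
Along characteristics ξ - 2t = const, u is constant, so u(ξ,t) = f(ξ - 2t) with f = u(·, 0).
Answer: u(ξ, t) = exp(-(-2t + ξ)²)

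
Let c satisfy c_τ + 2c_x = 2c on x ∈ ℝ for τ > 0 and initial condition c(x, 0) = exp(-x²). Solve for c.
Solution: Substitute c = exp(2τ)u, i.e. u = exp(-2τ)c.
By the product rule, c_τ = exp(2τ)(u_τ + 2u), c_x = exp(2τ)u_x.
Substituting into the PDE and dividing by exp(2τ): u_τ + 2u + 2u_x = 2u.
The lower-order terms cancel, leaving the standard advection equation u_τ + 2u_x = 0.
Initial data for u: u(x,0) = c(x,0) = exp(-x²).
Solve for u:
  By method of characteristics (waves move right with speed 2):
  Along characteristics x - 2τ = const, u is constant, so u(x,τ) = f(x - 2τ) with f = u(·, 0).
Hence u(x,τ) = exp(-(x - 2τ)²).
Transform back: c(x,τ) = exp(2τ)u(x,τ).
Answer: c(x, τ) = exp(2τ)exp(-(x - 2τ)²)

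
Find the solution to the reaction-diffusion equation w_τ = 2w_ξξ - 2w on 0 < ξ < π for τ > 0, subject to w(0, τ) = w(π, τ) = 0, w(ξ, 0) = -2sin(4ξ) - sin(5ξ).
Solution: Substitute w = exp(-2τ)u, i.e. u = exp(2τ)w.
By the product rule, w_τ = exp(-2τ)(u_τ - 2u), w_ξξ = exp(-2τ)u_ξξ.
Substituting into the PDE and dividing by exp(-2τ): u_τ - 2u = 2u_ξξ - 2u.
The lower-order terms cancel, leaving the standard heat equation u_τ = 2u_ξξ.
Initial data for u: u(ξ,0) = w(ξ,0) = -2sin(4ξ) - sin(5ξ). The boundary conditions carry over: u(0,τ) = u(π,τ) = 0.
Solve for u:
  Using separation of variables u = X(ξ)T(τ):
  Eigenfunctions: sin(nξ), n = 1, 2, 3, ...
  General solution: u(ξ, τ) = Σ c_n sin(nξ) exp(-2n² τ)
  Matching u(ξ,0) = -2sin(4ξ) - sin(5ξ) term by term: c_4=-2, c_5=-1.
Hence u(ξ,τ) = -2exp(-32τ)sin(4ξ) - exp(-50τ)sin(5ξ).
Transform back: w(ξ,τ) = exp(-2τ)u(ξ,τ).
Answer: w(ξ, τ) = -2exp(-34τ)sin(4ξ) - exp(-52τ)sin(5ξ)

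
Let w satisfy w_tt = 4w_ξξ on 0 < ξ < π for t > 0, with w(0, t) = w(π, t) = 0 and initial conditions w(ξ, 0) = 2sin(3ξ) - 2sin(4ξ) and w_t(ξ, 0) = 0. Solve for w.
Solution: Separating variables: w = Σ [A_n cos(ω_n t) + B_n sin(ω_n t)] sin(nξ), ω_n = 2n. From ICs: A_3=2, A_4=-2.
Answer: w(ξ, t) = 2sin(3ξ)cos(6t) - 2sin(4ξ)cos(8t)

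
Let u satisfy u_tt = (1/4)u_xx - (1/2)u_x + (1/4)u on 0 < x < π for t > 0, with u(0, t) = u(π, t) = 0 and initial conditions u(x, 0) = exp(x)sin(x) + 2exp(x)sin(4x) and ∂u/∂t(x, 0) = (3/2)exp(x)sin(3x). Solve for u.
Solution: Substitute u = exp(x)w, i.e. w = exp(-x)u.
By the product rule, u_x = exp(x)(w_x + w), u_xx = exp(x)(w_xx + 2w_x + w), u_tt = exp(x)w_tt.
Substituting into the PDE and dividing by exp(x): w_tt = (1/4)(w_xx + 2w_x + w) - (1/2)(w_x + w) + (1/4)w.
The lower-order terms cancel, leaving the standard wave equation w_tt = (1/4)w_xx.
Initial data for w: w(x,0) = exp(-x)u(x,0) = sin(x) + 2sin(4x); w_t(x,0) = exp(-x)u_t(x,0) = (3/2)sin(3x). The boundary conditions carry over: w(0,t) = w(π,t) = 0.
Solve for w:
  Using separation of variables w = X(x)T(t):
  Eigenfunctions: sin(nx), n = 1, 2, 3, ...
  General solution: w(x, t) = Σ [A_n cos(n t/2) + B_n sin(n t/2)] sin(nx)
  From w(x,0) = sin(x) + 2sin(4x): A_1=1, A_4=2. From w_t(x,0) = (3/2)sin(3x), using w_t(x,0) = Σ ω_n B_n sin(nx) with ω_n = n/2: B_3 = (3/2)/(3/2) = 1.
Hence w(x,t) = sin(3t/2)sin(3x) + sin(x)cos(t/2) + 2sin(4x)cos(2t).
Transform back: u(x,t) = exp(x)w(x,t).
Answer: u(x, t) = exp(x)sin(3t/2)sin(3x) + exp(x)sin(x)cos(t/2) + 2exp(x)sin(4x)cos(2t)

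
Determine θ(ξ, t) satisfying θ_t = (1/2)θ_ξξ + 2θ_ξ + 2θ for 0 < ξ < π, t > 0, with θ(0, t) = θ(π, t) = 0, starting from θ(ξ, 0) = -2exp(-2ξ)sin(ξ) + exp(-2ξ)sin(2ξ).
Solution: Substitute θ = exp(-2ξ)u.
Then θ_ξ = exp(-2ξ)(u_ξ - 2u), θ_ξξ = exp(-2ξ)(u_ξξ - 4u_ξ + 4u), θ_t = exp(-2ξ)u_t; substituting and dividing by exp(-2ξ), the lower-order terms cancel: u_t = (1/2)u_ξξ (standard heat equation).
Data for u: u(ξ,0) = exp(2ξ)θ(ξ,0) = -2sin(ξ) + sin(2ξ). The boundary conditions carry over: u(0,t) = u(π,t) = 0.
Separating variables: u = Σ c_n exp(-n²t/2) sin(nξ). From u(ξ,0) = -2sin(ξ) + sin(2ξ): c_1=-2, c_2=1.
So u(ξ,t) = exp(-2t)sin(2ξ) - 2exp(-t/2)sin(ξ), and θ(ξ,t) = exp(-2ξ)u(ξ,t).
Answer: θ(ξ, t) = exp(-2t)exp(-2ξ)sin(2ξ) - 2exp(-t/2)exp(-2ξ)sin(ξ)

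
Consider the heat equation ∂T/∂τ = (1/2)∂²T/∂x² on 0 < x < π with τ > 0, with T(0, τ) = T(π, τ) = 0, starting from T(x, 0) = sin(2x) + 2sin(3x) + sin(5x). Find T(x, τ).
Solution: Separating variables: T = Σ c_n exp(-n²τ/2) sin(nx). From T(x,0) = sin(2x) + 2sin(3x) + sin(5x): c_2=1, c_3=2, c_5=1.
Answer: T(x, τ) = exp(-2τ)sin(2x) + 2exp(-9τ/2)sin(3x) + exp(-25τ/2)sin(5x)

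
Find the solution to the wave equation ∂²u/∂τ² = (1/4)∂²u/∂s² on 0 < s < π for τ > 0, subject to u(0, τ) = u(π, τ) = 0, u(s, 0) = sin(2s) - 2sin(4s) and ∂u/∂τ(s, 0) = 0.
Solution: Using separation of variables u = X(s)T(τ):
Eigenfunctions: sin(ns), n = 1, 2, 3, ...
General solution: u(s, τ) = Σ [A_n cos(n τ/2) + B_n sin(n τ/2)] sin(ns)
From u(s,0) = sin(2s) - 2sin(4s): A_2=1, A_4=-2. From u_τ(s,0) = 0: all B_n = 0.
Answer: u(s, τ) = sin(2s)cos(τ) - 2sin(4s)cos(2τ)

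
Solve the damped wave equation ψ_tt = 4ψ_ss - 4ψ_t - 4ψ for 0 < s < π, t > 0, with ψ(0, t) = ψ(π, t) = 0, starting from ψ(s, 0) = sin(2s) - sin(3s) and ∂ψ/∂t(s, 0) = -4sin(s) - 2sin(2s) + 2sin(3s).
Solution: Substitute ψ = exp(-2t)u, i.e. u = exp(2t)ψ.
By the product rule, ψ_t = exp(-2t)(u_t - 2u), ψ_tt = exp(-2t)(u_tt - 4u_t + 4u), ψ_ss = exp(-2t)u_ss.
Substituting into the PDE and dividing by exp(-2t): u_tt - 4u_t + 4u = 4u_ss - 4(u_t - 2u) - 4u.
The lower-order terms cancel, leaving the standard wave equation u_tt = 4u_ss.
Initial data for u: u(s,0) = ψ(s,0) = sin(2s) - sin(3s); u_t(s,0) = ψ_t(s,0) + 2ψ(s,0) = -4sin(s). The boundary conditions carry over: u(0,t) = u(π,t) = 0.
Solve for u:
  Using separation of variables u = X(s)T(t):
  Eigenfunctions: sin(ns), n = 1, 2, 3, ...
  General solution: u(s, t) = Σ [A_n cos(2n t) + B_n sin(2n t)] sin(ns)
  From u(s,0) = sin(2s) - sin(3s): A_2=1, A_3=-1. From u_t(s,0) = -4sin(s), using u_t(s,0) = Σ ω_n B_n sin(ns) with ω_n = 2n: B_1 = (-4)/2 = -2.
Hence u(s,t) = -2sin(s)sin(2t) + sin(2s)cos(4t) - sin(3s)cos(6t).
Transform back: ψ(s,t) = exp(-2t)u(s,t).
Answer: ψ(s, t) = -2exp(-2t)sin(s)sin(2t) + exp(-2t)sin(2s)cos(4t) - exp(-2t)sin(3s)cos(6t)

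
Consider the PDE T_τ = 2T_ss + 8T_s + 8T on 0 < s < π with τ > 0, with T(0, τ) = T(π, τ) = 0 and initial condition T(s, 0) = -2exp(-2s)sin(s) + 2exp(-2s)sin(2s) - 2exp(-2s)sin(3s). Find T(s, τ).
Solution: Substitute T = exp(-2s)u.
Then T_s = exp(-2s)(u_s - 2u), T_ss = exp(-2s)(u_ss - 4u_s + 4u), T_τ = exp(-2s)u_τ; substituting and dividing by exp(-2s), the lower-order terms cancel: u_τ = 2u_ss (standard heat equation).
Data for u: u(s,0) = exp(2s)T(s,0) = -2sin(s) + 2sin(2s) - 2sin(3s). The boundary conditions carry over: u(0,τ) = u(π,τ) = 0.
Separating variables: u = Σ c_n exp(-2n²τ) sin(ns). From u(s,0) = -2sin(s) + 2sin(2s) - 2sin(3s): c_1=-2, c_2=2, c_3=-2.
So u(s,τ) = -2exp(-2τ)sin(s) + 2exp(-8τ)sin(2s) - 2exp(-18τ)sin(3s), and T(s,τ) = exp(-2s)u(s,τ).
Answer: T(s, τ) = -2exp(-2s)exp(-2τ)sin(s) + 2exp(-2s)exp(-8τ)sin(2s) - 2exp(-2s)exp(-18τ)sin(3s)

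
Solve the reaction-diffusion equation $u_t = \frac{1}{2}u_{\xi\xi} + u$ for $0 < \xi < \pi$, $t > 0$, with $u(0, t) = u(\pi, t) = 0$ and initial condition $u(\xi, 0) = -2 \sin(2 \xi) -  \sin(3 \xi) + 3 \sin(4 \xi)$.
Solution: Substitute $u = e^{t}w$, i.e. $w = e^{-t}u$.
By the product rule, $u_t = e^{t}(w_t + w)$, $u_{\xi\xi} = e^{t}w_{\xi\xi}$.
Substituting into the PDE and dividing by $e^{t}$: $w_t + w = \frac{1}{2}w_{\xi\xi} + w$.
The lower-order terms cancel, leaving the standard heat equation $w_t = \frac{1}{2}w_{\xi\xi}$.
Initial data for $w$: $w(\xi,0) = u(\xi,0) = -2 \sin(2 \xi) - \sin(3 \xi) + 3 \sin(4 \xi)$. The boundary conditions carry over: $w(0,t) = w(\pi,t) = 0$.
Solve for $w$:
  Using separation of variables $w = X(\xi)T(t)$:
  Eigenfunctions: $\sin(n\xi)$, $n = 1, 2, 3, \ldots$
  General solution: $w(\xi, t) = \sum c_n \sin(n\xi) e^{-n^2 t/2}$
  Matching $w(\xi,0) = -2 \sin(2 \xi) - \sin(3 \xi) + 3 \sin(4 \xi)$ term by term: $c_2=-2, c_3=-1, c_4=3$.
Hence $w(\xi,t) = -2 e^{-2 t} \sin(2 \xi) + 3 e^{-8 t} \sin(4 \xi) - e^{-9 t/2} \sin(3 \xi)$.
Transform back: $u(\xi,t) = e^{t}w(\xi,t)$.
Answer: $u(\xi, t) = -2 e^{-t} \sin(2 \xi) + 3 e^{-7 t} \sin(4 \xi) -  e^{-7 t/2} \sin(3 \xi)$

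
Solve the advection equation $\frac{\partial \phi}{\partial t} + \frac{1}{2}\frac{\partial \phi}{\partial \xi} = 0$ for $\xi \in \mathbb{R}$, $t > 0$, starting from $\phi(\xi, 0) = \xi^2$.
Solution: By characteristics ($d\xi/dt = 1/2$), $\phi(\xi,t) = f(\xi - \frac{1}{2}t)$ with $f = \phi( \cdot , 0)$.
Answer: $\phi(\xi, t) = \xi^2 -  \xi t + \frac{1}{4} t^2$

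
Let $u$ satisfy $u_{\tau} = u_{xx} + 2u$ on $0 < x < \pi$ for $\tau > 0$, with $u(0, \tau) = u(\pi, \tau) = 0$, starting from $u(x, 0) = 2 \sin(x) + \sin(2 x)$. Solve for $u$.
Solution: Substitute $u = e^{2\tau}w$.
Then $u_{\tau} = e^{2\tau}(w_{\tau} + 2w)$, $u_{xx} = e^{2\tau}w_{xx}$; substituting and dividing by $e^{2\tau}$, the lower-order terms cancel: $w_{\tau} = w_{xx}$ (standard heat equation).
Data for $w$: $w(x,0) = u(x,0) = 2 \sin(x) + \sin(2 x)$. The boundary conditions carry over: $w(0,\tau) = w(\pi,\tau) = 0$.
Separating variables: $w = \sum c_n e^{-n^2\tau} \sin(nx)$. From $w(x,0) = 2 \sin(x) + \sin(2 x)$: $c_1=2, c_2=1$.
So $w(x,\tau) = 2 e^{-\tau} \sin(x) + e^{-4 \tau} \sin(2 x)$, and $u(x,\tau) = e^{2\tau}w(x,\tau)$.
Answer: $u(x, \tau) = 2 e^{\tau} \sin(x) + e^{-2 \tau} \sin(2 x)$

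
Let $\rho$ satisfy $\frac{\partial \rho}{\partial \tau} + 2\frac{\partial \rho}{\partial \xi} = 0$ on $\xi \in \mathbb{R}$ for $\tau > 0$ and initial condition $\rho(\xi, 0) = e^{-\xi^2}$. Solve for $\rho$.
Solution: By characteristics ($d\xi/d\tau = 2$), $\rho(\xi,\tau) = f(\xi - 2\tau)$ with $f = \rho( \cdot , 0)$.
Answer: $\rho(\xi, \tau) = e^{-(-2 \tau + \xi)^2}$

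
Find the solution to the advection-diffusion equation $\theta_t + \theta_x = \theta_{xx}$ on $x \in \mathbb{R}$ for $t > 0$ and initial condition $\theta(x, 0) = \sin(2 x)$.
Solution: Moving frame: $\eta = x - t$, $\sigma = t$, $\theta = u(\eta,\sigma)$, so $\theta_t = u_{\sigma} - u_{\eta}$ and $\theta_{xx} = u_{\eta\eta}$.
Hence $\theta_t + \theta_x = u_{\sigma}$ and the PDE becomes the heat equation $u_{\sigma} = u_{\eta\eta}$ on $\eta \in \mathbb{R}$.
Initial data: $u(\eta,0) = \theta(\eta,0) = \sin(2 \eta)$. Each mode $\sin(n\eta)$ decays as $e^{-n^2\sigma}$ on $\mathbb{R}$, so $u(\eta,\sigma) = \sum c_n e^{-n^2\sigma} \sin(n\eta)$ with $c_2=1$: $u(\eta,\sigma) = e^{-4 \sigma} \sin(2 \eta)$.
Substituting back: $\theta(x,t) = u(x - t, t)$.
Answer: $\theta(x, t) = - e^{-4 t} \sin(2 t - 2 x)$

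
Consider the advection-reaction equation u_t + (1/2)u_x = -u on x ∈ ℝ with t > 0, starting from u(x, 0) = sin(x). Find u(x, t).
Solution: Substitute u = exp(-t)w, i.e. w = exp(t)u.
By the product rule, u_t = exp(-t)(w_t - w), u_x = exp(-t)w_x.
Substituting into the PDE and dividing by exp(-t): w_t - w + (1/2)w_x = -w.
The lower-order terms cancel, leaving the standard advection equation w_t + (1/2)w_x = 0.
Initial data for w: w(x,0) = u(x,0) = sin(x).
Solve for w:
  By method of characteristics (waves move right with speed 1/2):
  Along characteristics x - (1/2)t = const, w is constant, so w(x,t) = f(x - (1/2)t) with f = w(·, 0).
Hence w(x,t) = -sin(t/2 - x).
Transform back: u(x,t) = exp(-t)w(x,t).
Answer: u(x, t) = -exp(-t)sin(t/2 - x)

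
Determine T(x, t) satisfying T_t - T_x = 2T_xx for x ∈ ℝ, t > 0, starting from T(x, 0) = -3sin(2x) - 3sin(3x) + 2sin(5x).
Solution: Change to a moving frame: let η = x + t, σ = t and write T(x,t) = u(η,σ).
By the chain rule T_t = u_σ + u_η, T_x = u_η, T_xx = u_ηη.
Then T_t - T_x = u_σ: the advection term cancels and the PDE becomes the heat equation u_σ = 2u_ηη on η ∈ ℝ.
Initial data: u(η,0) = T(η,0) = -3sin(2η) - 3sin(3η) + 2sin(5η).
On η ∈ ℝ each mode satisfies (sin(nη))″ = -n² sin(nη), so exp(-2n²σ) sin(nη) solves the heat equation; by superposition u(η,σ) = Σ c_n exp(-2n²σ) sin(nη).
Reading off the coefficients: c_2=-3, c_3=-3, c_5=2, so u(η,σ) = -3exp(-8σ)sin(2η) - 3exp(-18σ)sin(3η) + 2exp(-50σ)sin(5η).
Substituting back η = x + t, σ = t: T(x,t) = u(x + t, t).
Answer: T(x, t) = -3exp(-8t)sin(2t + 2x) - 3exp(-18t)sin(3t + 3x) + 2exp(-50t)sin(5t + 5x)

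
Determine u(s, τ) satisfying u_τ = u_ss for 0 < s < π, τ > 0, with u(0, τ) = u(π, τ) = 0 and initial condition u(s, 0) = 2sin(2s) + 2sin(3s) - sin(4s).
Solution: Using separation of variables u = X(s)T(τ):
Eigenfunctions: sin(ns), n = 1, 2, 3, ...
General solution: u(s, τ) = Σ c_n sin(ns) exp(-n² τ)
Matching u(s,0) = 2sin(2s) + 2sin(3s) - sin(4s) term by term: c_2=2, c_3=2, c_4=-1.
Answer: u(s, τ) = 2exp(-4τ)sin(2s) + 2exp(-9τ)sin(3s) - exp(-16τ)sin(4s)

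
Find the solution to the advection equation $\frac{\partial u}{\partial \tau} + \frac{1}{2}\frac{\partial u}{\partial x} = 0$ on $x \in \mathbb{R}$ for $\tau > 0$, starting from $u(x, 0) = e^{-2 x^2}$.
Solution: By characteristics ($dx/d\tau = 1/2$), $u(x,\tau) = f(x - \frac{1}{2}\tau)$ with $f = u( \cdot , 0)$.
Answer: $u(x, \tau) = e^{-2 (-\tau/2 + x)^2}$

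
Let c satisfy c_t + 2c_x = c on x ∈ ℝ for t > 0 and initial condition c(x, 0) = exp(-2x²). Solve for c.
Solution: Substitute c = exp(t)u.
Then c_t = exp(t)(u_t + u), c_x = exp(t)u_x; substituting and dividing by exp(t), the lower-order terms cancel: u_t + 2u_x = 0 (standard advection equation).
Data for u: u(x,0) = c(x,0) = exp(-2x²).
By characteristics (dx/dt = 2), u(x,t) = f(x - 2t) with f = u(·, 0).
So u(x,t) = exp(-2(-2t + x)²), and c(x,t) = exp(t)u(x,t).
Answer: c(x, t) = exp(t)exp(-2(-2t + x)²)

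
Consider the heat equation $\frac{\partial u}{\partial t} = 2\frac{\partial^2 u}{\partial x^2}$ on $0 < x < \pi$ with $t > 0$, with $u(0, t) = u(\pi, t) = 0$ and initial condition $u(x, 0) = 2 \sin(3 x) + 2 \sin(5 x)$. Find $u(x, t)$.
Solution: Using separation of variables $u = X(x)T(t)$:
Eigenfunctions: $\sin(nx)$, $n = 1, 2, 3, \ldots$
General solution: $u(x, t) = \sum c_n \sin(nx) e^{-2n^2 t}$
Matching $u(x,0) = 2 \sin(3 x) + 2 \sin(5 x)$ term by term: $c_3=2, c_5=2$.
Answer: $u(x, t) = 2 e^{-18 t} \sin(3 x) + 2 e^{-50 t} \sin(5 x)$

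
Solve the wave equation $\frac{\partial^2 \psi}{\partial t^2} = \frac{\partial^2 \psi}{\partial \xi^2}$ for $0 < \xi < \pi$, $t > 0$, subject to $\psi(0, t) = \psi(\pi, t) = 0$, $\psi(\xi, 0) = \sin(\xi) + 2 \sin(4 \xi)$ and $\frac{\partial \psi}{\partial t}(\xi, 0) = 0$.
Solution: Using separation of variables $\psi = X(\xi)T(t)$:
Eigenfunctions: $\sin(n\xi)$, $n = 1, 2, 3, \ldots$
General solution: $\psi(\xi, t) = \sum [A_n \cos(n t) + B_n \sin(n t)] \sin(n\xi)$
From $\psi(\xi,0) = \sin(\xi) + 2 \sin(4 \xi)$: $A_1=1, A_4=2$. From $\psi_t(\xi,0) = 0$: all $B_n = 0$.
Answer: $\psi(\xi, t) = \sin(\xi) \cos(t) + 2 \sin(4 \xi) \cos(4 t)$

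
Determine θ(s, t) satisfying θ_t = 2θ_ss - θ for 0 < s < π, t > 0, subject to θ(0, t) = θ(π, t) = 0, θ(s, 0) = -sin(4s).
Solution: Substitute θ = exp(-t)u.
Then θ_t = exp(-t)(u_t - u), θ_ss = exp(-t)u_ss; substituting and dividing by exp(-t), the lower-order terms cancel: u_t = 2u_ss (standard heat equation).
Data for u: u(s,0) = θ(s,0) = -sin(4s). The boundary conditions carry over: u(0,t) = u(π,t) = 0.
Separating variables: u = Σ c_n exp(-2n²t) sin(ns). From u(s,0) = -sin(4s): c_4=-1.
So u(s,t) = -exp(-32t)sin(4s), and θ(s,t) = exp(-t)u(s,t).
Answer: θ(s, t) = -exp(-33t)sin(4s)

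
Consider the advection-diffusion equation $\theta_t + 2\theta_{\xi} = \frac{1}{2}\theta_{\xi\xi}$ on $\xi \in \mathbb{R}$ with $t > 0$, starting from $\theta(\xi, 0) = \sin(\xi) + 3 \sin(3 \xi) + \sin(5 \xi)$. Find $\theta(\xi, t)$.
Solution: Change to a moving frame: let $\eta = \xi - 2t$, $\sigma = t$ and write $\theta(\xi,t) = u(\eta,\sigma)$.
By the chain rule $\theta_t = u_{\sigma} - 2u_{\eta}$, $\theta_{\xi} = u_{\eta}$, $\theta_{\xi\xi} = u_{\eta\eta}$.
Then $\theta_t + 2\theta_{\xi} = u_{\sigma}$: the advection term cancels and the PDE becomes the heat equation $u_{\sigma} = \frac{1}{2}u_{\eta\eta}$ on $\eta \in \mathbb{R}$.
Initial data: $u(\eta,0) = \theta(\eta,0) = \sin(\eta) + 3 \sin(3 \eta) + \sin(5 \eta)$.
On $\eta \in \mathbb{R}$ each mode satisfies $(\sin(n\eta))'' = -n^2 \sin(n\eta)$, so $e^{-n^2\sigma/2} \sin(n\eta)$ solves the heat equation; by superposition $u(\eta,\sigma) = \sum c_n e^{-n^2\sigma/2} \sin(n\eta)$.
Reading off the coefficients: $c_1=1, c_3=3, c_5=1$, so $u(\eta,\sigma) = e^{-\sigma/2} \sin(\eta) + 3 e^{-9 \sigma/2} \sin(3 \eta) + e^{-25 \sigma/2} \sin(5 \eta)$.
Substituting back $\eta = \xi - 2t$, $\sigma = t$: $\theta(\xi,t) = u(\xi - 2t, t)$.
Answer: $\theta(\xi, t) = e^{-t/2} \sin(\xi - 2 t) + 3 e^{-9 t/2} \sin(3 \xi - 6 t) + e^{-25 t/2} \sin(5 \xi - 10 t)$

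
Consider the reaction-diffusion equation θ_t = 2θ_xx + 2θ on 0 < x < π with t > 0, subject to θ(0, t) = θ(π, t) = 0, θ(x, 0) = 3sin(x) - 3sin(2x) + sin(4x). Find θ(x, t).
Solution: Substitute θ = exp(2t)u.
Then θ_t = exp(2t)(u_t + 2u), θ_xx = exp(2t)u_xx; substituting and dividing by exp(2t), the lower-order terms cancel: u_t = 2u_xx (standard heat equation).
Data for u: u(x,0) = θ(x,0) = 3sin(x) - 3sin(2x) + sin(4x). The boundary conditions carry over: u(0,t) = u(π,t) = 0.
Separating variables: u = Σ c_n exp(-2n²t) sin(nx). From u(x,0) = 3sin(x) - 3sin(2x) + sin(4x): c_1=3, c_2=-3, c_4=1.
So u(x,t) = 3exp(-2t)sin(x) - 3exp(-8t)sin(2x) + exp(-32t)sin(4x), and θ(x,t) = exp(2t)u(x,t).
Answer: θ(x, t) = 3sin(x) - 3exp(-6t)sin(2x) + exp(-30t)sin(4x)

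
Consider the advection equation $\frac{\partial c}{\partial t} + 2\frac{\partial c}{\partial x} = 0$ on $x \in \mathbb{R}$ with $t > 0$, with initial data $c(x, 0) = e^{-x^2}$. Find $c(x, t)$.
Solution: By characteristics ($dx/dt = 2$), $c(x,t) = f(x - 2t)$ with $f = c( \cdot , 0)$.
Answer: $c(x, t) = e^{-(-2 t + x)^2}$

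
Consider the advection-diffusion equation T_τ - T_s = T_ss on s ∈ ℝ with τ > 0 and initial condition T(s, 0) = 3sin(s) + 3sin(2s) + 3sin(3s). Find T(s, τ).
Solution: Change to a moving frame: let η = s + τ, σ = τ and write T(s,τ) = u(η,σ).
By the chain rule T_τ = u_σ + u_η, T_s = u_η, T_ss = u_ηη.
Then T_τ - T_s = u_σ: the advection term cancels and the PDE becomes the heat equation u_σ = u_ηη on η ∈ ℝ.
Initial data: u(η,0) = T(η,0) = 3sin(η) + 3sin(2η) + 3sin(3η).
On η ∈ ℝ each mode satisfies (sin(nη))″ = -n² sin(nη), so exp(-n²σ) sin(nη) solves the heat equation; by superposition u(η,σ) = Σ c_n exp(-n²σ) sin(nη).
Reading off the coefficients: c_1=3, c_2=3, c_3=3, so u(η,σ) = 3exp(-σ)sin(η) + 3exp(-4σ)sin(2η) + 3exp(-9σ)sin(3η).
Substituting back η = s + τ, σ = τ: T(s,τ) = u(s + τ, τ).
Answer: T(s, τ) = 3exp(-τ)sin(s + τ) + 3exp(-4τ)sin(2s + 2τ) + 3exp(-9τ)sin(3s + 3τ)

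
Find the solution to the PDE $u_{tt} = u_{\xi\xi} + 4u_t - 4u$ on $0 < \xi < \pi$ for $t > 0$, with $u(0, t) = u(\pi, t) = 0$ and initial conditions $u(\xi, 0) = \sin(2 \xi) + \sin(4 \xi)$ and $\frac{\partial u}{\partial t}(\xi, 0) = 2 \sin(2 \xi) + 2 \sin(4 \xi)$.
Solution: Substitute $u = e^{2t}w$.
Then $u_t = e^{2t}(w_t + 2w)$, $u_{tt} = e^{2t}(w_{tt} + 4w_t + 4w)$, $u_{\xi\xi} = e^{2t}w_{\xi\xi}$; substituting and dividing by $e^{2t}$, the lower-order terms cancel: $w_{tt} = w_{\xi\xi}$ (standard wave equation).
Data for $w$: $w(\xi,0) = u(\xi,0) = \sin(2 \xi) + \sin(4 \xi)$; $w_t(\xi,0) = u_t(\xi,0) - 2u(\xi,0) = 0$. The boundary conditions carry over: $w(0,t) = w(\pi,t) = 0$.
Separating variables: $w = \sum [A_n \cos(\omega_n t) + B_n \sin(\omega_n t)] \sin(n\xi)$, $\omega_n = n$. From ICs: $A_2=1, A_4=1$.
So $w(\xi,t) = \sin(2 \xi) \cos(2 t) + \sin(4 \xi) \cos(4 t)$, and $u(\xi,t) = e^{2t}w(\xi,t)$.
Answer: $u(\xi, t) = e^{2 t} \sin(2 \xi) \cos(2 t) + e^{2 t} \sin(4 \xi) \cos(4 t)$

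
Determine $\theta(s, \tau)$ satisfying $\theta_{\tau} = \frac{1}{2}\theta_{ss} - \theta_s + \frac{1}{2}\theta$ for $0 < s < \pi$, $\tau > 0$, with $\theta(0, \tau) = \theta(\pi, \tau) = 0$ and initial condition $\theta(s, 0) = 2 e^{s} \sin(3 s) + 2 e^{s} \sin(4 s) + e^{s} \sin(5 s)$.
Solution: Substitute $\theta = e^{s}u$.
Then $\theta_s = e^{s}(u_s + u)$, $\theta_{ss} = e^{s}(u_{ss} + 2u_s + u)$, $\theta_{\tau} = e^{s}u_{\tau}$; substituting and dividing by $e^{s}$, the lower-order terms cancel: $u_{\tau} = \frac{1}{2}u_{ss}$ (standard heat equation).
Data for $u$: $u(s,0) = e^{-s}\theta(s,0) = 2 \sin(3 s) + 2 \sin(4 s) + \sin(5 s)$. The boundary conditions carry over: $u(0,\tau) = u(\pi,\tau) = 0$.
Separating variables: $u = \sum c_n e^{-n^2\tau/2} \sin(ns)$. From $u(s,0) = 2 \sin(3 s) + 2 \sin(4 s) + \sin(5 s)$: $c_3=2, c_4=2, c_5=1$.
So $u(s,\tau) = 2 e^{-8 \tau} \sin(4 s) + 2 e^{-9 \tau/2} \sin(3 s) + e^{-25 \tau/2} \sin(5 s)$, and $\theta(s,\tau) = e^{s}u(s,\tau)$.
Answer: $\theta(s, \tau) = 2 e^{-8 \tau} e^{s} \sin(4 s) + 2 e^{-9 \tau/2} e^{s} \sin(3 s) + e^{-25 \tau/2} e^{s} \sin(5 s)$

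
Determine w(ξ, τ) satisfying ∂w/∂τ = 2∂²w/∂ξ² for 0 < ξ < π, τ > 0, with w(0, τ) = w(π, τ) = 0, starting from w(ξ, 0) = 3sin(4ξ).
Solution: Using separation of variables w = X(ξ)T(τ):
Eigenfunctions: sin(nξ), n = 1, 2, 3, ...
General solution: w(ξ, τ) = Σ c_n sin(nξ) exp(-2n² τ)
Matching w(ξ,0) = 3sin(4ξ) term by term: c_4=3.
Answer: w(ξ, τ) = 3exp(-32τ)sin(4ξ)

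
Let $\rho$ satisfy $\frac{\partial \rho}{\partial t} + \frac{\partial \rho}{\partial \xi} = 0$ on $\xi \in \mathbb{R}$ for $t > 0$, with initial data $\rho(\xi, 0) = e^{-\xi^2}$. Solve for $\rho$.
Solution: By characteristics ($d\xi/dt = 1$), $\rho(\xi,t) = f(\xi - t)$ with $f = \rho( \cdot , 0)$.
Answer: $\rho(\xi, t) = e^{-(\xi - t)^2}$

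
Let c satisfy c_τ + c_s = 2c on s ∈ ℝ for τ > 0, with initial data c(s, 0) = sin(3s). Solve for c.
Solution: Substitute c = exp(2τ)u.
Then c_τ = exp(2τ)(u_τ + 2u), c_s = exp(2τ)u_s; substituting and dividing by exp(2τ), the lower-order terms cancel: u_τ + u_s = 0 (standard advection equation).
Data for u: u(s,0) = c(s,0) = sin(3s).
By characteristics (ds/dτ = 1), u(s,τ) = f(s - τ) with f = u(·, 0).
So u(s,τ) = sin(3s - 3τ), and c(s,τ) = exp(2τ)u(s,τ).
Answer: c(s, τ) = exp(2τ)sin(3s - 3τ)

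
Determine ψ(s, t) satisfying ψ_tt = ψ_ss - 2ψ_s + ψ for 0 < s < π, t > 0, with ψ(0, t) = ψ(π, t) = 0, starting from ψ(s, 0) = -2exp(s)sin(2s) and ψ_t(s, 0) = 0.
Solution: Substitute ψ = exp(s)u, i.e. u = exp(-s)ψ.
By the product rule, ψ_s = exp(s)(u_s + u), ψ_ss = exp(s)(u_ss + 2u_s + u), ψ_tt = exp(s)u_tt.
Substituting into the PDE and dividing by exp(s): u_tt = (u_ss + 2u_s + u) - 2(u_s + u) + u.
The lower-order terms cancel, leaving the standard wave equation u_tt = u_ss.
Initial data for u: u(s,0) = exp(-s)ψ(s,0) = -2sin(2s); u_t(s,0) = exp(-s)ψ_t(s,0) = 0. The boundary conditions carry over: u(0,t) = u(π,t) = 0.
Solve for u:
  Using separation of variables u = X(s)T(t):
  Eigenfunctions: sin(ns), n = 1, 2, 3, ...
  General solution: u(s, t) = Σ [A_n cos(n t) + B_n sin(n t)] sin(ns)
  From u(s,0) = -2sin(2s): A_2=-2. From u_t(s,0) = 0: all B_n = 0.
Hence u(s,t) = -2sin(2s)cos(2t).
Transform back: ψ(s,t) = exp(s)u(s,t).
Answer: ψ(s, t) = -2exp(s)sin(2s)cos(2t)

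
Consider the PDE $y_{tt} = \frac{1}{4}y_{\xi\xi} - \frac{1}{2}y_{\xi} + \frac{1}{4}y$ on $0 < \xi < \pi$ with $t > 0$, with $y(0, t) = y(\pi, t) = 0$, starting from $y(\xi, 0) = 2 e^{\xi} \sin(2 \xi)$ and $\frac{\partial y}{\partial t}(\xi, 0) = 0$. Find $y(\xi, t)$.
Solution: Substitute $y = e^{\xi}u$, i.e. $u = e^{-\xi}y$.
By the product rule, $y_{\xi} = e^{\xi}(u_{\xi} + u)$, $y_{\xi\xi} = e^{\xi}(u_{\xi\xi} + 2u_{\xi} + u)$, $y_{tt} = e^{\xi}u_{tt}$.
Substituting into the PDE and dividing by $e^{\xi}$: $u_{tt} = \frac{1}{4}(u_{\xi\xi} + 2u_{\xi} + u) - \frac{1}{2}(u_{\xi} + u) + \frac{1}{4}u$.
The lower-order terms cancel, leaving the standard wave equation $u_{tt} = \frac{1}{4}u_{\xi\xi}$.
Initial data for $u$: $u(\xi,0) = e^{-\xi}y(\xi,0) = 2 \sin(2 \xi)$; $u_t(\xi,0) = e^{-\xi}y_t(\xi,0) = 0$. The boundary conditions carry over: $u(0,t) = u(\pi,t) = 0$.
Solve for $u$:
  Using separation of variables $u = X(\xi)T(t)$:
  Eigenfunctions: $\sin(n\xi)$, $n = 1, 2, 3, \ldots$
  General solution: $u(\xi, t) = \sum [A_n \cos(n t/2) + B_n \sin(n t/2)] \sin(n\xi)$
  From $u(\xi,0) = 2 \sin(2 \xi)$: $A_2=2$. From $u_t(\xi,0) = 0$: all $B_n = 0$.
Hence $u(\xi,t) = 2 \sin(2 \xi) \cos(t)$.
Transform back: $y(\xi,t) = e^{\xi}u(\xi,t)$.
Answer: $y(\xi, t) = 2 e^{\xi} \sin(2 \xi) \cos(t)$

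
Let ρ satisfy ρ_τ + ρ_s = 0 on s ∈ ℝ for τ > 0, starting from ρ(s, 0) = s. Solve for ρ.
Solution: By characteristics (ds/dτ = 1), ρ(s,τ) = f(s - τ) with f = ρ(·, 0).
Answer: ρ(s, τ) = s - τ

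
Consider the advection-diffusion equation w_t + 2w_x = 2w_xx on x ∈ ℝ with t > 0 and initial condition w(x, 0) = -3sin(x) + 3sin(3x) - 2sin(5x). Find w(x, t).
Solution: Change to a moving frame: let η = x - 2t, σ = t and write w(x,t) = u(η,σ).
By the chain rule w_t = u_σ - 2u_η, w_x = u_η, w_xx = u_ηη.
Then w_t + 2w_x = u_σ: the advection term cancels and the PDE becomes the heat equation u_σ = 2u_ηη on η ∈ ℝ.
Initial data: u(η,0) = w(η,0) = -3sin(η) + 3sin(3η) - 2sin(5η).
On η ∈ ℝ each mode satisfies (sin(nη))″ = -n² sin(nη), so exp(-2n²σ) sin(nη) solves the heat equation; by superposition u(η,σ) = Σ c_n exp(-2n²σ) sin(nη).
Reading off the coefficients: c_1=-3, c_3=3, c_5=-2, so u(η,σ) = -3exp(-2σ)sin(η) + 3exp(-18σ)sin(3η) - 2exp(-50σ)sin(5η).
Substituting back η = x - 2t, σ = t: w(x,t) = u(x - 2t, t).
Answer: w(x, t) = 3exp(-2t)sin(2t - x) - 3exp(-18t)sin(6t - 3x) + 2exp(-50t)sin(10t - 5x)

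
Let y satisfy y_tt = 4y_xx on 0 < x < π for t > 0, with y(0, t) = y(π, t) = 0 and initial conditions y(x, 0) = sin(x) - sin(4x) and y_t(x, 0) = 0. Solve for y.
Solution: Separating variables: y = Σ [A_n cos(ω_n t) + B_n sin(ω_n t)] sin(nx), ω_n = 2n. From ICs: A_1=1, A_4=-1.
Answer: y(x, t) = sin(x)cos(2t) - sin(4x)cos(8t)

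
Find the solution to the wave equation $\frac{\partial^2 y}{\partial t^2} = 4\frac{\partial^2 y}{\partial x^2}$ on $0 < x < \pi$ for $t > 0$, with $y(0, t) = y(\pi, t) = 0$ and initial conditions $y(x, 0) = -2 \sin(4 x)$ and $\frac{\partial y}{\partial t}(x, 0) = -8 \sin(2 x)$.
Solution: Separating variables: $y = \sum [A_n \cos(\omega_n t) + B_n \sin(\omega_n t)] \sin(nx)$, $\omega_n = 2n$. From ICs ($B_n$ = velocity coefficient / $\omega_n$): $A_4=-2, B_2=-2$.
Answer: $y(x, t) = -2 \sin(4 t) \sin(2 x) - 2 \sin(4 x) \cos(8 t)$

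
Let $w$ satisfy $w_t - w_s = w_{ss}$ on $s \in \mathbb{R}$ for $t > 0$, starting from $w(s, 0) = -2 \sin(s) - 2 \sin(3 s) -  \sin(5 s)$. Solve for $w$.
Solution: Moving frame: $\eta = s + t$, $\sigma = t$, $w = u(\eta,\sigma)$, so $w_t = u_{\sigma} + u_{\eta}$ and $w_{ss} = u_{\eta\eta}$.
Hence $w_t - w_s = u_{\sigma}$ and the PDE becomes the heat equation $u_{\sigma} = u_{\eta\eta}$ on $\eta \in \mathbb{R}$.
Initial data: $u(\eta,0) = w(\eta,0) = -2 \sin(\eta) - 2 \sin(3 \eta) - \sin(5 \eta)$. Each mode $\sin(n\eta)$ decays as $e^{-n^2\sigma}$ on $\mathbb{R}$, so $u(\eta,\sigma) = \sum c_n e^{-n^2\sigma} \sin(n\eta)$ with $c_1=-2, c_3=-2, c_5=-1$: $u(\eta,\sigma) = -2 e^{-\sigma} \sin(\eta) - 2 e^{-9 \sigma} \sin(3 \eta) - e^{-25 \sigma} \sin(5 \eta)$.
Substituting back: $w(s,t) = u(s + t, t)$.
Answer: $w(s, t) = -2 e^{-t} \sin(s + t) - 2 e^{-9 t} \sin(3 s + 3 t) -  e^{-25 t} \sin(5 s + 5 t)$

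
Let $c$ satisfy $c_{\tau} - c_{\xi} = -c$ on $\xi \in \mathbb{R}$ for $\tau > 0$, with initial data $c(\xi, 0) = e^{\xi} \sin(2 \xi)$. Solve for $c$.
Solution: Substitute $c = e^{\xi}u$, i.e. $u = e^{-\xi}c$.
By the product rule, $c_{\xi} = e^{\xi}(u_{\xi} + u)$, $c_{\tau} = e^{\xi}u_{\tau}$.
Substituting into the PDE and dividing by $e^{\xi}$: $u_{\tau} - (u_{\xi} + u) = -u$.
The lower-order terms cancel, leaving the standard advection equation $u_{\tau} - u_{\xi} = 0$.
Initial data for $u$: $u(\xi,0) = e^{-\xi}c(\xi,0) = \sin(2 \xi)$.
Solve for $u$:
  By method of characteristics (waves move left with speed 1):
  Along characteristics $\xi + \tau =$ const, $u$ is constant, so $u(\xi,\tau) = f(\xi + \tau)$ with $f = u( \cdot , 0)$.
Hence $u(\xi,\tau) = \sin(2 \xi + 2 \tau)$.
Transform back: $c(\xi,\tau) = e^{\xi}u(\xi,\tau)$.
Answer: $c(\xi, \tau) = e^{\xi} \sin(2 \tau + 2 \xi)$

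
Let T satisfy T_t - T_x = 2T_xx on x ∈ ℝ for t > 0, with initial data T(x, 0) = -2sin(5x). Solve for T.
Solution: Change to a moving frame: let η = x + t, σ = t and write T(x,t) = u(η,σ).
By the chain rule T_t = u_σ + u_η, T_x = u_η, T_xx = u_ηη.
Then T_t - T_x = u_σ: the advection term cancels and the PDE becomes the heat equation u_σ = 2u_ηη on η ∈ ℝ.
Initial data: u(η,0) = T(η,0) = -2sin(5η).
On η ∈ ℝ each mode satisfies (sin(nη))″ = -n² sin(nη), so exp(-2n²σ) sin(nη) solves the heat equation; by superposition u(η,σ) = Σ c_n exp(-2n²σ) sin(nη).
Reading off the coefficients: c_5=-2, so u(η,σ) = -2exp(-50σ)sin(5η).
Substituting back η = x + t, σ = t: T(x,t) = u(x + t, t).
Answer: T(x, t) = -2exp(-50t)sin(5t + 5x)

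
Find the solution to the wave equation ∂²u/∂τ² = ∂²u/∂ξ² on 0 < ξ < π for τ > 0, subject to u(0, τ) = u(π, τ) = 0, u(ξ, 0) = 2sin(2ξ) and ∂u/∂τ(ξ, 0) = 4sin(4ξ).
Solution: Separating variables: u = Σ [A_n cos(ω_n τ) + B_n sin(ω_n τ)] sin(nξ), ω_n = n. From ICs (B_n = velocity coefficient / ω_n): A_2=2, B_4=1.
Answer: u(ξ, τ) = 2sin(2ξ)cos(2τ) + sin(4ξ)sin(4τ)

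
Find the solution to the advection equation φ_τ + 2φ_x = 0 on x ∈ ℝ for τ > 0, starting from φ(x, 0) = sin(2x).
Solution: By method of characteristics (waves move right with speed 2):
Along characteristics x - 2τ = const, φ is constant, so φ(x,τ) = f(x - 2τ) with f = φ(·, 0).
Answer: φ(x, τ) = sin(2x - 4τ)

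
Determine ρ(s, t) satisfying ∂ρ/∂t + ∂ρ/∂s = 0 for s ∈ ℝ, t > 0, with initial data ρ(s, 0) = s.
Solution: By method of characteristics (waves move right with speed 1):
Along characteristics s - t = const, ρ is constant, so ρ(s,t) = f(s - t) with f = ρ(·, 0).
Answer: ρ(s, t) = s - t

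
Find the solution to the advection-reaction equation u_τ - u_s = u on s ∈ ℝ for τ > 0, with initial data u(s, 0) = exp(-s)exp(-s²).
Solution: Substitute u = exp(-s)w, i.e. w = exp(s)u.
By the product rule, u_s = exp(-s)(w_s - w), u_τ = exp(-s)w_τ.
Substituting into the PDE and dividing by exp(-s): w_τ - (w_s - w) = w.
The lower-order terms cancel, leaving the standard advection equation w_τ - w_s = 0.
Initial data for w: w(s,0) = exp(s)u(s,0) = exp(-s²).
Solve for w:
  By method of characteristics (waves move left with speed 1):
  Along characteristics s + τ = const, w is constant, so w(s,τ) = f(s + τ) with f = w(·, 0).
Hence w(s,τ) = exp(-(s + τ)²).
Transform back: u(s,τ) = exp(-s)w(s,τ).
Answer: u(s, τ) = exp(-s)exp(-(s + τ)²)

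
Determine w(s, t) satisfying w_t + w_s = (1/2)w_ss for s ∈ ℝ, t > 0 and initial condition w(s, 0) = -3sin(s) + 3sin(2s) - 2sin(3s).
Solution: Change to a moving frame: let η = s - t, σ = t and write w(s,t) = u(η,σ).
By the chain rule w_t = u_σ - u_η, w_s = u_η, w_ss = u_ηη.
Then w_t + w_s = u_σ: the advection term cancels and the PDE becomes the heat equation u_σ = (1/2)u_ηη on η ∈ ℝ.
Initial data: u(η,0) = w(η,0) = -3sin(η) + 3sin(2η) - 2sin(3η).
On η ∈ ℝ each mode satisfies (sin(nη))″ = -n² sin(nη), so exp(-n²σ/2) sin(nη) solves the heat equation; by superposition u(η,σ) = Σ c_n exp(-n²σ/2) sin(nη).
Reading off the coefficients: c_1=-3, c_2=3, c_3=-2, so u(η,σ) = 3exp(-2σ)sin(2η) - 3exp(-σ/2)sin(η) - 2exp(-9σ/2)sin(3η).
Substituting back η = s - t, σ = t: w(s,t) = u(s - t, t).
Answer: w(s, t) = 3exp(-2t)sin(2s - 2t) - 3exp(-t/2)sin(s - t) - 2exp(-9t/2)sin(3s - 3t)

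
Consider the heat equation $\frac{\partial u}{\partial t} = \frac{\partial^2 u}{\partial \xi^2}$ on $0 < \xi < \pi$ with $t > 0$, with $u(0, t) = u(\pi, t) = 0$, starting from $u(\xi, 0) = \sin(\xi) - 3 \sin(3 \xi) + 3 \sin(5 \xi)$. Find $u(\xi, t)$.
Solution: Using separation of variables $u = X(\xi)T(t)$:
Eigenfunctions: $\sin(n\xi)$, $n = 1, 2, 3, \ldots$
General solution: $u(\xi, t) = \sum c_n \sin(n\xi) e^{-n^2 t}$
Matching $u(\xi,0) = \sin(\xi) - 3 \sin(3 \xi) + 3 \sin(5 \xi)$ term by term: $c_1=1, c_3=-3, c_5=3$.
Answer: $u(\xi, t) = e^{-t} \sin(\xi) - 3 e^{-9 t} \sin(3 \xi) + 3 e^{-25 t} \sin(5 \xi)$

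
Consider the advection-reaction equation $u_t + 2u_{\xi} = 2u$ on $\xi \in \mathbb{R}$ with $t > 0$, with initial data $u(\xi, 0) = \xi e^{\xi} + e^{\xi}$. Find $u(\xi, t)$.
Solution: Substitute $u = e^{\xi}w$, i.e. $w = e^{-\xi}u$.
By the product rule, $u_{\xi} = e^{\xi}(w_{\xi} + w)$, $u_t = e^{\xi}w_t$.
Substituting into the PDE and dividing by $e^{\xi}$: $w_t + 2(w_{\xi} + w) = 2w$.
The lower-order terms cancel, leaving the standard advection equation $w_t + 2w_{\xi} = 0$.
Initial data for $w$: $w(\xi,0) = e^{-\xi}u(\xi,0) = \xi + 1$.
Solve for $w$:
  By method of characteristics (waves move right with speed 2):
  Along characteristics $\xi - 2t =$ const, $w$ is constant, so $w(\xi,t) = f(\xi - 2t)$ with $f = w( \cdot , 0)$.
Hence $w(\xi,t) = -2 t + \xi + 1$.
Transform back: $u(\xi,t) = e^{\xi}w(\xi,t)$.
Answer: $u(\xi, t) = \xi e^{\xi} - 2 t e^{\xi} + e^{\xi}$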